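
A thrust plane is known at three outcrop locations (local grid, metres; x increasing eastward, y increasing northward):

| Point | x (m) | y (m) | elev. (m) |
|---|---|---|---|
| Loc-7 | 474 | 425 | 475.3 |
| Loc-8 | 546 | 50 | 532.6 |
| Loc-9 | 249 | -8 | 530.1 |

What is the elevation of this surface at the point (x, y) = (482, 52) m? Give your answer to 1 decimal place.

529.9 m

Let the plane be z = a·x + b·y + c.
Loc-8−Loc-7: 72a − 375b = 57.3;  Loc-9−Loc-7: −225a − 433b = 54.8.
Solving gives a = 0.03687, b = −0.14572.
Then c = 475.3 − a·474 − b·425 = 519.75.
At (482, 52): z = 17.8 − 7.6 + 519.75 = 529.9 m.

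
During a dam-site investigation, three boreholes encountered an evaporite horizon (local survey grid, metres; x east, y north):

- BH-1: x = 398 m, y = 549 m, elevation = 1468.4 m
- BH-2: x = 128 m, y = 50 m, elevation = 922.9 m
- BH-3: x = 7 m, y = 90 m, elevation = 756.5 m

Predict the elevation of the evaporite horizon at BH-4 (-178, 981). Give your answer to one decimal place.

747.8 m

Let the plane be z = a·x + b·y + c.
BH-2−BH-1: −270a − 499b = −545.5;  BH-3−BH-1: −391a − 459b = −711.9.
Solving gives a = 1.47310, b = 0.29612.
Then c = 1468.4 − a·398 − b·549 = 719.54.
At (-178, 981): z = −262.2 + 290.5 + 719.54 = 747.8 m.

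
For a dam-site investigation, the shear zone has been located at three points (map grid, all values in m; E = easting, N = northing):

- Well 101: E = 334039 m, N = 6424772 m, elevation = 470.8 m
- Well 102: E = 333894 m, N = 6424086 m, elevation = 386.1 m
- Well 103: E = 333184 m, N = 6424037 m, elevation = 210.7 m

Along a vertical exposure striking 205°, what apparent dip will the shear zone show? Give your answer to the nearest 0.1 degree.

9.5°

Two edge vectors: Well 101→Well 102 = (-145, -686, -84.7), Well 101→Well 103 = (-855, -735, -260.1).
Normal n = (Well 101→Well 102) × (Well 101→Well 103) = (116174.1, 34704, -479955).
So ∂z/∂E = −n_x/n_z = 0.24205 and ∂z/∂N = −n_y/n_z = 0.07231.
Unit vector along 205° is (sin 205°, cos 205°) = (-0.4226, -0.9063).
Slope in that direction = a·(-0.4226) + b·(-0.9063) = −0.16783.
Apparent dip = arctan|0.16783| = 9.5° (true dip is 14.2°, so apparent ≤ true as expected).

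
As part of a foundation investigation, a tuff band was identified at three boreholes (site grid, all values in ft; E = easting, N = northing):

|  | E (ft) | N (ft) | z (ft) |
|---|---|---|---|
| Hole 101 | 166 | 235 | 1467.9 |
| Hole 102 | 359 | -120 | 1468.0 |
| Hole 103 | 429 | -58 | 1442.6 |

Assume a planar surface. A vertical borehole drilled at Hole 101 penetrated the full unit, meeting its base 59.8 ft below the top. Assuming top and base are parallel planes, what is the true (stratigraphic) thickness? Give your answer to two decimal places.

57.60 ft

Let the plane be z = a·E + b·N + c.
Hole 102−Hole 101: 193a − 355b = 0.1;  Hole 103−Hole 101: 263a − 293b = −25.3.
Solving gives a = −0.24475, b = −0.13334.
|∇z| = √(a²+b²) = 0.27872, so dip δ = arctan(0.27872) = 15.57°.
True thickness = vertical thickness × cos δ = 59.8 × cos 15.57° = 57.60 ft.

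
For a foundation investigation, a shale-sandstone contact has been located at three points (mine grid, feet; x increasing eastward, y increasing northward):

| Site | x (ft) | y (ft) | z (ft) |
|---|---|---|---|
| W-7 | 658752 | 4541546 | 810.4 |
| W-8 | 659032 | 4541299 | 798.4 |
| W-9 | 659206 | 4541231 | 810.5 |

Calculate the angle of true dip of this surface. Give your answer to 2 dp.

15.57°

Two edge vectors: W-7→W-8 = (280, -247, -12), W-7→W-9 = (454, -315, 0.1).
Normal n = (W-7→W-8) × (W-7→W-9) = (-3804.7, -5476, 23938).
So ∂z/∂x = −n_x/n_z = 0.15894 and ∂z/∂y = −n_y/n_z = 0.22876.
Gradient magnitude |∇z| = √(a² + b²) = √(0.02526 + 0.05233) = 0.27855.
True dip = arctan(0.27855) = 15.57°, dipping toward SW (azimuth ≈ 215°).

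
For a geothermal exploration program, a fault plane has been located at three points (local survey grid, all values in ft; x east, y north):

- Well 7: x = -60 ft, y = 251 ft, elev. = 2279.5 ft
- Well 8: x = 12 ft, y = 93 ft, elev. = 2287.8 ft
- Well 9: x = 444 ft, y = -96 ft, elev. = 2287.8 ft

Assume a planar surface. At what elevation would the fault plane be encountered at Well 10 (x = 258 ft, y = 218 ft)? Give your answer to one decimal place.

Two edge vectors: Well 7→Well 8 = (72, -158, 8.3), Well 7→Well 9 = (504, -347, 8.3).
Normal n = (Well 7→Well 8) × (Well 7→Well 9) = (1568.7, 3585.6, 54648).
So ∂z/∂x = −n_x/n_z = −0.02871 and ∂z/∂y = −n_y/n_z = −0.06561.
Intercept c from Well 7: 2279.5 − 1.72 + 16.47 = 2294.25.
At (258, 218): z = −7.4 − 14.3 + 2294.25 = 2272.5 ft.

2272.5 ft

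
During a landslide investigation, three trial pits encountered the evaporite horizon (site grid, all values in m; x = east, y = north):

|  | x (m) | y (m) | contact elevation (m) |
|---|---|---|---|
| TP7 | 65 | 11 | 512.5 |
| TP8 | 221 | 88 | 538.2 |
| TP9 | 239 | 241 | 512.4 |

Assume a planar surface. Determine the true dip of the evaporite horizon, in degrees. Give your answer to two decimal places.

18.28°

Two edge vectors: TP7→TP8 = (156, 77, 25.7), TP7→TP9 = (174, 230, -0.1).
Normal n = (TP7→TP8) × (TP7→TP9) = (-5918.7, 4487.4, 22482).
So ∂z/∂x = −n_x/n_z = 0.26326 and ∂z/∂y = −n_y/n_z = −0.19960.
Gradient magnitude |∇z| = √(a² + b²) = √(0.06931 + 0.03984) = 0.33038.
True dip = arctan(0.33038) = 18.28°, dipping toward NW (azimuth ≈ 307°).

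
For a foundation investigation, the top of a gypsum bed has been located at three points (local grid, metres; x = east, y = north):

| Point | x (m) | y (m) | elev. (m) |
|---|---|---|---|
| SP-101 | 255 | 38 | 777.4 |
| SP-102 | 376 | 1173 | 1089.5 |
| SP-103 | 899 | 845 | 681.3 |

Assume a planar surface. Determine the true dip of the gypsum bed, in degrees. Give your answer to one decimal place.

33.5°

Let the plane be z = a·x + b·y + c.
SP-102−SP-101: 121a + 1135b = 312.1;  SP-103−SP-101: 644a + 807b = −96.1.
Solving gives a = −0.56994, b = 0.33574.
Gradient magnitude |∇z| = √(a² + b²) = √(0.32483 + 0.11272) = 0.66148.
True dip = arctan(0.66148) = 33.5°, dipping toward ESE (azimuth ≈ 121°).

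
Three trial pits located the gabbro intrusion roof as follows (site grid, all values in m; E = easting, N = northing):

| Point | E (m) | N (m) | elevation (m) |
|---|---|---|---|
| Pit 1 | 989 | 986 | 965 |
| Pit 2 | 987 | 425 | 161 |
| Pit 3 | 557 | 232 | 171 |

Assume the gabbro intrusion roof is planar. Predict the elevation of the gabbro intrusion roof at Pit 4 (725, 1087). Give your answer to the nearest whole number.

1286 m

Let the plane be z = a·E + b·N + c.
Pit 2−Pit 1: −2a − 561b = −804;  Pit 3−Pit 1: −432a − 754b = −794.
Solving gives a = −0.66758, b = 1.43554.
Then c = 965 − a·989 − b·986 = 209.80.
At (725, 1087): z = −484.0 + 1560.4 + 209.80 = 1286.2 m.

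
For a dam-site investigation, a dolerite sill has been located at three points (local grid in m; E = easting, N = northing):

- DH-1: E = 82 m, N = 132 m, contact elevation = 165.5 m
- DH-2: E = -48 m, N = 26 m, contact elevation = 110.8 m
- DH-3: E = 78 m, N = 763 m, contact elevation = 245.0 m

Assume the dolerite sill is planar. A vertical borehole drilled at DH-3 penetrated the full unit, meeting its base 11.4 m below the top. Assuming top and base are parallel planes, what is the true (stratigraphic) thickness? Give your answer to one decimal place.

Let the plane be z = a·E + b·N + c.
DH-2−DH-1: −130a − 106b = −54.7;  DH-3−DH-1: −4a + 631b = 79.5.
Solving gives a = 0.31640, b = 0.12800.
|∇z| = √(a²+b²) = 0.34131, so dip δ = arctan(0.34131) = 18.85°.
True thickness = vertical thickness × cos δ = 11.4 × cos 18.85° = 10.8 m.

10.8 m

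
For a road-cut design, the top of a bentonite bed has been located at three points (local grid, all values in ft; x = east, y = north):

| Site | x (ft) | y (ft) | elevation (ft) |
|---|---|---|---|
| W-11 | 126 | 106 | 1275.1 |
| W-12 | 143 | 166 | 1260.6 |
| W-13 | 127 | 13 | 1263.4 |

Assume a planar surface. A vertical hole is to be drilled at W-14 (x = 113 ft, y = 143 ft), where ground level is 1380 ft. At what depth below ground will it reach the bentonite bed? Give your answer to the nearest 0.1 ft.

Two edge vectors: W-11→W-12 = (17, 60, -14.5), W-11→W-13 = (1, -93, -11.7).
Normal n = (W-11→W-12) × (W-11→W-13) = (-2050.5, 184.4, -1641).
So ∂z/∂x = −n_x/n_z = −1.24954 and ∂z/∂y = −n_y/n_z = 0.11237.
Intercept c from W-11: 1275.1 + 157.44 − 11.91 = 1420.63.
At (113, 143): z_contact = −141.20 + 16.07 + 1420.63 = 1295.50 ft.
Depth below ground = 1380 − 1295.50 = 84.5 ft.

84.5 ft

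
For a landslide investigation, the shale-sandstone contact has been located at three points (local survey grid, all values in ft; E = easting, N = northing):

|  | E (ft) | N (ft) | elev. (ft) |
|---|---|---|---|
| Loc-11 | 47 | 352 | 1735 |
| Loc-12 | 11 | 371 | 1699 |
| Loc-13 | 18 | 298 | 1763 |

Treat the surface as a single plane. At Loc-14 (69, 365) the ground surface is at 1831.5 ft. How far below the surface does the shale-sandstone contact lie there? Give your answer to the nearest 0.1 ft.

94.7 ft

Let the plane be z = a·E + b·N + c.
Loc-12−Loc-11: −36a + 19b = −36;  Loc-13−Loc-11: −29a − 54b = 28.
Solving gives a = 0.56593, b = −0.82244.
Then c = 1735 − a·47 − b·352 = 1997.90.
At (69, 365): z_contact = 39.05 − 300.19 + 1997.90 = 1736.76 ft.
Depth below ground = 1831.5 − 1736.76 = 94.7 ft.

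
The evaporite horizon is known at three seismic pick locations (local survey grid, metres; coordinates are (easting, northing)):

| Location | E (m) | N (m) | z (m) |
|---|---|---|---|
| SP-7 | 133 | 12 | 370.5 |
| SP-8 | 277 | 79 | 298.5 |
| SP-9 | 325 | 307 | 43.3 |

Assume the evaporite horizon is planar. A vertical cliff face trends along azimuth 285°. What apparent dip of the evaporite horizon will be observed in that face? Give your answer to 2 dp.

Two edge vectors: SP-7→SP-8 = (144, 67, -72), SP-7→SP-9 = (192, 295, -327.2).
Normal n = (SP-7→SP-8) × (SP-7→SP-9) = (-682.4, 33292.8, 29616).
So ∂z/∂E = −n_x/n_z = 0.02304 and ∂z/∂N = −n_y/n_z = −1.12415.
Unit vector along 285° is (sin 285°, cos 285°) = (-0.9659, 0.2588).
Slope in that direction = a·(-0.9659) + b·(0.2588) = −0.31321.
Apparent dip = arctan|0.31321| = 17.39° (true dip is 48.4°, so apparent ≤ true as expected).

17.39°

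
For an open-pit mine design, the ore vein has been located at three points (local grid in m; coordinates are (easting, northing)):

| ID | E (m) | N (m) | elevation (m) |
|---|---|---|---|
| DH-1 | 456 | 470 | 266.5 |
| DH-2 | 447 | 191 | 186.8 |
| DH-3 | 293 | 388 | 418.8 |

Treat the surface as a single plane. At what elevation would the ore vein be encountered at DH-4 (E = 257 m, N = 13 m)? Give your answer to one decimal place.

337.9 m

Two edge vectors: DH-1→DH-2 = (-9, -279, -79.7), DH-1→DH-3 = (-163, -82, 152.3).
Normal n = (DH-1→DH-2) × (DH-1→DH-3) = (-49027.1, 14361.8, -44739).
So ∂z/∂E = −n_x/n_z = −1.09585 and ∂z/∂N = −n_y/n_z = 0.32101.
Intercept c from DH-1: 266.5 + 499.71 − 150.88 = 615.33.
At (257, 13): z = −281.6 + 4.2 + 615.33 = 337.9 m.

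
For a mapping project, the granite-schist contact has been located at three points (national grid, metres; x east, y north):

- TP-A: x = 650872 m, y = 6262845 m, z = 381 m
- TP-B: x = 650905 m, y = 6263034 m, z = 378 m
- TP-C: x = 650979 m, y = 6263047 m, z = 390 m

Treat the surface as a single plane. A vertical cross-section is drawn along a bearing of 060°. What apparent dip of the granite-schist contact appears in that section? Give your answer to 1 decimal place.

Let the plane be z = a·x + b·y + c.
TP-B−TP-A: 33a + 189b = −3;  TP-C−TP-A: 107a + 202b = 9.
Solving gives a = 0.17017, b = −0.04559.
Unit vector along 060° is (sin 60°, cos 60°) = (0.8660, 0.5000).
Slope in that direction = a·(0.8660) + b·(0.5000) = 0.12458.
Apparent dip = arctan|0.12458| = 7.1° (true dip is 10.0°, so apparent ≤ true as expected).

7.1°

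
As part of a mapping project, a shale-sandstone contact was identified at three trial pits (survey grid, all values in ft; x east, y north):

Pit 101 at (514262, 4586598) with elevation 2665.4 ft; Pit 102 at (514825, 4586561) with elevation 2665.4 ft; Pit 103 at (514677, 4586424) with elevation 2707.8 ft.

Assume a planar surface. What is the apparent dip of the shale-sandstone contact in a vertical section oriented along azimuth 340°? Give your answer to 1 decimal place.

Let the plane be z = a·x + b·y + c.
Pit 102−Pit 101: 563a − 37b = 0;  Pit 103−Pit 101: 415a − 174b = 42.4.
Solving gives a = −0.01899, b = −0.28897.
Unit vector along 340° is (sin 340°, cos 340°) = (-0.3420, 0.9397).
Slope in that direction = a·(-0.3420) + b·(0.9397) = −0.26505.
Apparent dip = arctan|0.26505| = 14.8° (true dip is 16.2°, so apparent ≤ true as expected).

14.8°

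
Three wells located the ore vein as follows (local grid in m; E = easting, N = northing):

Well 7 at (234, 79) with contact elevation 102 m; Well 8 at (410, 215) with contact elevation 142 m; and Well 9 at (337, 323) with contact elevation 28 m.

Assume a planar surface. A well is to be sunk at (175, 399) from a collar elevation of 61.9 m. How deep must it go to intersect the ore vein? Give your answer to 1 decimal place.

Let the plane be z = a·E + b·N + c.
Well 8−Well 7: 176a + 136b = 40;  Well 9−Well 7: 103a + 244b = −74.
Solving gives a = 0.68510, b = −0.59248.
Then c = 102 − a·234 − b·79 = −11.51.
At (175, 399): z_contact = 119.89 − 236.40 − 11.51 = -128.01 m.
Depth below ground = 61.9 − (-128.01) = 189.9 m.

189.9 m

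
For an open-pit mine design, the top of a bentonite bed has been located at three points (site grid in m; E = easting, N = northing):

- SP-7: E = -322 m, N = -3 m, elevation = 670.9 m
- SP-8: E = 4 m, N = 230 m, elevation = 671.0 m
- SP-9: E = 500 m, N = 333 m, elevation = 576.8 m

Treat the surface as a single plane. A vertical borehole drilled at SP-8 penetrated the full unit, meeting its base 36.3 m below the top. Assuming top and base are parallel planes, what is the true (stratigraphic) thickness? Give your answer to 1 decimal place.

33.0 m

Two edge vectors: SP-7→SP-8 = (326, 233, 0.1), SP-7→SP-9 = (822, 336, -94.1).
Normal n = (SP-7→SP-8) × (SP-7→SP-9) = (-21958.9, 30758.8, -81990).
So ∂z/∂E = −n_x/n_z = −0.26782 and ∂z/∂N = −n_y/n_z = 0.37515.
|∇z| = √(a²+b²) = 0.46094, so dip δ = arctan(0.46094) = 24.75°.
True thickness = vertical thickness × cos δ = 36.3 × cos 24.75° = 33.0 m.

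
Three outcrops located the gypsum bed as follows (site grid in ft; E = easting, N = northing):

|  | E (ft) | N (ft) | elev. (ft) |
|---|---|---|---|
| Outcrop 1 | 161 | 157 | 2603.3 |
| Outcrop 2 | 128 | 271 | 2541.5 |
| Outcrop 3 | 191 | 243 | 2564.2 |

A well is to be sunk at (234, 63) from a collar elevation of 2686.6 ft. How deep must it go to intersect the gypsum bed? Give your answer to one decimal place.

Let the plane be z = a·E + b·N + c.
Outcrop 2−Outcrop 1: −33a + 114b = −61.8;  Outcrop 3−Outcrop 1: 30a + 86b = −39.1.
Solving gives a = 0.13701, b = −0.50244.
Then c = 2603.3 − a·161 − b·157 = 2660.13.
At (234, 63): z_contact = 32.06 − 31.65 + 2660.13 = 2660.53 ft.
Depth below ground = 2686.6 − 2660.53 = 26.1 ft.

26.1 ft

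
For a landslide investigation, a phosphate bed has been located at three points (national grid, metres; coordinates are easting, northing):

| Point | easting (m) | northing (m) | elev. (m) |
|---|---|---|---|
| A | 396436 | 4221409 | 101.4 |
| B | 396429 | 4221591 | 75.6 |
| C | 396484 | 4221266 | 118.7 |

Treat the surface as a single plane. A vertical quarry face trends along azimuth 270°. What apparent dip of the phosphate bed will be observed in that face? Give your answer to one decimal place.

4.0°

Let the plane be z = a·easting + b·northing + c.
B−A: −7a + 182b = −25.8;  C−A: 48a − 143b = 17.3.
Solving gives a = −0.06992, b = −0.14445.
Unit vector along 270° is (sin 270°, cos 270°) = (-1.0000, -0.0000).
Slope in that direction = a·(-1.0000) + b·(-0.0000) = 0.06992.
Apparent dip = arctan|0.06992| = 4.0° (true dip is 9.1°, so apparent ≤ true as expected).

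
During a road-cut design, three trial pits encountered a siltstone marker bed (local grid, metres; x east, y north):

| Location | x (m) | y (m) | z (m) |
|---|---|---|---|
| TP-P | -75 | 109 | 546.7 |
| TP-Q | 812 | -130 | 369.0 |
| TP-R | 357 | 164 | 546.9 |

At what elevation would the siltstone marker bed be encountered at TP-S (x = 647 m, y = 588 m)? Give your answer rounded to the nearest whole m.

Let the plane be z = a·x + b·y + c.
TP-Q−TP-P: 887a − 239b = −177.7;  TP-R−TP-P: 432a + 55b = 0.2.
Solving gives a = −0.06397, b = 0.50610.
Then c = 546.7 − a·-75 − b·109 = 486.74.
At (647, 588): z = −41.4 + 297.6 + 486.74 = 742.9 m.

743 m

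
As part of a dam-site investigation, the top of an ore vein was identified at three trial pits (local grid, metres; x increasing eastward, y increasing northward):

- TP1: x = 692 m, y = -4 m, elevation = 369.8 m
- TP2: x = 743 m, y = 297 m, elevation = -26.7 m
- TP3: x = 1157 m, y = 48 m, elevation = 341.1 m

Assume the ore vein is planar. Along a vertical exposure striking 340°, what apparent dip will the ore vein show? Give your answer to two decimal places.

Let the plane be z = a·x + b·y + c.
TP2−TP1: 51a + 301b = −396.5;  TP3−TP1: 465a + 52b = −28.7.
Solving gives a = 0.08724, b = −1.33206.
Unit vector along 340° is (sin 340°, cos 340°) = (-0.3420, 0.9397).
Slope in that direction = a·(-0.3420) + b·(0.9397) = −1.28156.
Apparent dip = arctan|1.28156| = 52.04° (true dip is 53.2°, so apparent ≤ true as expected).

52.04°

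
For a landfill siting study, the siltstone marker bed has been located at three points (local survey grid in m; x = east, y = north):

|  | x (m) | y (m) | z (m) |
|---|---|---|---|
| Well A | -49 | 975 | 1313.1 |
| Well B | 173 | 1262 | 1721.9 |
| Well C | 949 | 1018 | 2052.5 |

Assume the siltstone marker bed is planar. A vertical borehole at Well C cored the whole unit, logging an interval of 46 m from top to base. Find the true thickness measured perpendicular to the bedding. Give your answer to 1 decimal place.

Two edge vectors: Well A→Well B = (222, 287, 408.8), Well A→Well C = (998, 43, 739.4).
Normal n = (Well A→Well B) × (Well A→Well C) = (194629.4, 243835.6, -276880).
So ∂z/∂x = −n_x/n_z = 0.70294 and ∂z/∂y = −n_y/n_z = 0.88065.
|∇z| = √(a²+b²) = 1.12680, so dip δ = arctan(1.12680) = 48.41°.
True thickness = vertical thickness × cos δ = 46 × cos 48.41° = 30.5 m.

30.5 m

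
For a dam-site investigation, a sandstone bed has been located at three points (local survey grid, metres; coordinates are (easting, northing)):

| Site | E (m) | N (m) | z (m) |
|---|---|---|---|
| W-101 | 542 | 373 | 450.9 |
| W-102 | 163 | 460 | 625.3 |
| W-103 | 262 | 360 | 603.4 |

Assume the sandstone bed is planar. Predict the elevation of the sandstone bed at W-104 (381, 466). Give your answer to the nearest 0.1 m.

Let the plane be z = a·E + b·N + c.
W-102−W-101: −379a + 87b = 174.4;  W-103−W-101: −280a − 13b = 152.5.
Solving gives a = −0.53043, b = −0.30613.
Then c = 450.9 − a·542 − b·373 = 852.58.
At (381, 466): z = −202.1 − 142.7 + 852.58 = 507.8 m.

507.8 m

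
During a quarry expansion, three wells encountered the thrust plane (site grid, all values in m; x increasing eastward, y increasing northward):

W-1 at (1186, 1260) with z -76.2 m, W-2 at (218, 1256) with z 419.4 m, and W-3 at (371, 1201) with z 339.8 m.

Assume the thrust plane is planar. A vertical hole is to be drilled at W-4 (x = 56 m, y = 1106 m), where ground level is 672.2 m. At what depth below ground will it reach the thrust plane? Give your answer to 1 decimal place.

173.3 m

Let the plane be z = a·x + b·y + c.
W-2−W-1: −968a − 4b = 495.6;  W-3−W-1: −815a − 59b = 416.
Solving gives a = −0.512078, b = 0.022766.
Then c = -76.2 − a·1186 − b·1260 = 502.44.
At (56, 1106): z_contact = −28.68 + 25.18 + 502.44 = 498.94 m.
Depth below ground = 672.2 − 498.94 = 173.3 m.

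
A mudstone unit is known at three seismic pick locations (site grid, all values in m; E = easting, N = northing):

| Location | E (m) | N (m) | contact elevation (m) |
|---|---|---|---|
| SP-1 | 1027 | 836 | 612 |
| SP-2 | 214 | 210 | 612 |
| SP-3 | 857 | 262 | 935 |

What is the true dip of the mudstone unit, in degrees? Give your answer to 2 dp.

42.61°

Let the plane be z = a·E + b·N + c.
SP-2−SP-1: −813a − 626b = 0;  SP-3−SP-1: −170a − 574b = 323.
Solving gives a = 0.56128, b = −0.72895.
Gradient magnitude |∇z| = √(a² + b²) = √(0.31504 + 0.53137) = 0.92001.
True dip = arctan(0.92001) = 42.61°, dipping toward NW (azimuth ≈ 322°).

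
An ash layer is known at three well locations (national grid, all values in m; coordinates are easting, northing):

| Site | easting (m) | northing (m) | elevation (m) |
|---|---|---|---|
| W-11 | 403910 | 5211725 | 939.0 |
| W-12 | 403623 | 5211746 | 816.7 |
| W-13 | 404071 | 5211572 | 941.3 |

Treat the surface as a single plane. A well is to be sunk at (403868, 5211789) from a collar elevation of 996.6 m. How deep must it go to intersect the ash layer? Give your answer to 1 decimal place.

46.9 m

Let the plane be z = a·easting + b·northing + c.
W-12−W-11: −287a + 21b = −122.3;  W-13−W-11: 161a − 153b = 2.3.
Solving gives a = 0.460488527, b = 0.469533679.
Then c = 939 − a·403910 − b·5211725 = −2632137.33.
At (403868, 5211789): z_contact = 185976.58 + 2447110.46 − 2632137.33 = 949.71 m.
Depth below ground = 996.6 − 949.71 = 46.9 m.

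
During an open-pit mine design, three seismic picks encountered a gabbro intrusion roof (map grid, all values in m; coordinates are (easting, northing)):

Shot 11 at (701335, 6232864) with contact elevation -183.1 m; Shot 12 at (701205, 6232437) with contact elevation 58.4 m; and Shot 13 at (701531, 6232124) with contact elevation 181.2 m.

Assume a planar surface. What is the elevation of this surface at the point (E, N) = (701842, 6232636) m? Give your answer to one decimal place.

-128.3 m

Two edge vectors: Shot 11→Shot 12 = (-130, -427, 241.5), Shot 11→Shot 13 = (196, -740, 364.3).
Normal n = (Shot 11→Shot 12) × (Shot 11→Shot 13) = (23153.9, 94693, 179892).
So ∂z/∂E = −n_x/n_z = −0.128710004 and ∂z/∂N = −n_y/n_z = −0.526388055.
Intercept c from Shot 11: -183.1 + 90268.83 + 3280905.16 = 3370990.89.
At (701842, 6232636): z = −90334.1 − 3280785.1 + 3370990.89 = -128.3 m.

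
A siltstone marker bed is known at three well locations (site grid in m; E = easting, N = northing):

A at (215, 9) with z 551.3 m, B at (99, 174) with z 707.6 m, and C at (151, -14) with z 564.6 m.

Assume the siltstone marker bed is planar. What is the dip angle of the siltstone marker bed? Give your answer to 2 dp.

Two edge vectors: A→B = (-116, 165, 156.3), A→C = (-64, -23, 13.3).
Normal n = (A→B) × (A→C) = (5789.4, -8460.4, 13228).
So ∂z/∂E = −n_x/n_z = −0.43766 and ∂z/∂N = −n_y/n_z = 0.63958.
Gradient magnitude |∇z| = √(a² + b²) = √(0.19155 + 0.40907) = 0.77499.
True dip = arctan(0.77499) = 37.78°, dipping toward SE (azimuth ≈ 146°).

37.78°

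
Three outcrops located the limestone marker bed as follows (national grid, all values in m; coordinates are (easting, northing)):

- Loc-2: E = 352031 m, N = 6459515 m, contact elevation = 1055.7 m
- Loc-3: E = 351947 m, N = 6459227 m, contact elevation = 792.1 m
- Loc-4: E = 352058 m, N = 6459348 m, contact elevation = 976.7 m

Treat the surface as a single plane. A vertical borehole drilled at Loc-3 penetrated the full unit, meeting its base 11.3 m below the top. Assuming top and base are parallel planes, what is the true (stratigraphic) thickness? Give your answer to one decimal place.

7.4 m

Let the plane be z = a·E + b·N + c.
Loc-3−Loc-2: −84a − 288b = −263.6;  Loc-4−Loc-2: 27a − 167b = −79.
Solving gives a = 0.97547, b = 0.63076.
|∇z| = √(a²+b²) = 1.16164, so dip δ = arctan(1.16164) = 49.28°.
True thickness = vertical thickness × cos δ = 11.3 × cos 49.28° = 7.4 m.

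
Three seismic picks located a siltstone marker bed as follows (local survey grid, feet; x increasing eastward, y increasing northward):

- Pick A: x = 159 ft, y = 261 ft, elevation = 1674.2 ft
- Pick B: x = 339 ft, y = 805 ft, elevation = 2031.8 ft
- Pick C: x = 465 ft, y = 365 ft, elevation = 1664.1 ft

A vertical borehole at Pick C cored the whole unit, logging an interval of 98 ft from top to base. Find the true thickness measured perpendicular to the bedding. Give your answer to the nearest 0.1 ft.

Let the plane be z = a·x + b·y + c.
Pick B−Pick A: 180a + 544b = 357.6;  Pick C−Pick A: 306a + 104b = −10.1.
Solving gives a = −0.28891, b = 0.75295.
|∇z| = √(a²+b²) = 0.80647, so dip δ = arctan(0.80647) = 38.89°.
True thickness = vertical thickness × cos δ = 98 × cos 38.89° = 76.3 ft.

76.3 ft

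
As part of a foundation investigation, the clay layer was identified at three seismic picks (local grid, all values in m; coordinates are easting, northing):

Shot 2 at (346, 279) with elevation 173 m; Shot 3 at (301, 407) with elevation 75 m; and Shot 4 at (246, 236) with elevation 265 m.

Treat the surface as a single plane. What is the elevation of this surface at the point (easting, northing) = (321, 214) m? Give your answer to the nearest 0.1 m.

Let the plane be z = a·easting + b·northing + c.
Shot 3−Shot 2: −45a + 128b = −98;  Shot 4−Shot 2: −100a − 43b = 92.
Solving gives a = −0.51320, b = −0.94605.
Then c = 173 − a·346 − b·279 = 614.51.
At (321, 214): z = −164.7 − 202.5 + 614.51 = 247.3 m.

247.3 m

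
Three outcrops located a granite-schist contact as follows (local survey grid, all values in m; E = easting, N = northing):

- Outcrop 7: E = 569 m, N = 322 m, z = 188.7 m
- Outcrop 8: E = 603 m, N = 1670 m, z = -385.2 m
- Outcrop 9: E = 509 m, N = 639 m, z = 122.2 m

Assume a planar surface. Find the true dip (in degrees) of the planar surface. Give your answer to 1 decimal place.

Let the plane be z = a·E + b·N + c.
Outcrop 8−Outcrop 7: 34a + 1348b = −573.9;  Outcrop 9−Outcrop 7: −60a + 317b = −66.5.
Solving gives a = −1.00683, b = −0.40035.
Gradient magnitude |∇z| = √(a² + b²) = √(1.01371 + 0.16028) = 1.08351.
True dip = arctan(1.08351) = 47.3°, dipping toward ENE (azimuth ≈ 068°).

47.3°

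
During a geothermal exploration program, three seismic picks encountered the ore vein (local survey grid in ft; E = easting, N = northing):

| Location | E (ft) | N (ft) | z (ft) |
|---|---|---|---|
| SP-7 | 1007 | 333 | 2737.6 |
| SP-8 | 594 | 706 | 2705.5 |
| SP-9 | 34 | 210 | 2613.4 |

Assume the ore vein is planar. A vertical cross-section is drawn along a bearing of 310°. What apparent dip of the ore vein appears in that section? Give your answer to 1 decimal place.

Let the plane be z = a·E + b·N + c.
SP-8−SP-7: −413a + 373b = −32.1;  SP-9−SP-7: −973a − 123b = −124.2.
Solving gives a = 0.12152, b = 0.04849.
Unit vector along 310° is (sin 310°, cos 310°) = (-0.7660, 0.6428).
Slope in that direction = a·(-0.7660) + b·(0.6428) = −0.06192.
Apparent dip = arctan|0.06192| = 3.5° (true dip is 7.5°, so apparent ≤ true as expected).

3.5°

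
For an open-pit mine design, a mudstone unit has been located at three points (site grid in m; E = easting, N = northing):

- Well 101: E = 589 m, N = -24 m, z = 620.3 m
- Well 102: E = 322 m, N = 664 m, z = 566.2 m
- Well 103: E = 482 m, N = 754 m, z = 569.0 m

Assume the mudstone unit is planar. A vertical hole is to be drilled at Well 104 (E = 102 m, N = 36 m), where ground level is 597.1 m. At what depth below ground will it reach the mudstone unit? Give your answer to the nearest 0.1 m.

5.0 m

Let the plane be z = a·E + b·N + c.
Well 102−Well 101: −267a + 688b = −54.1;  Well 103−Well 101: −107a + 778b = −51.3.
Solving gives a = 0.05067, b = −0.05897.
Then c = 620.3 − a·589 − b·-24 = 589.04.
At (102, 36): z_contact = 5.17 − 2.12 + 589.04 = 592.09 m.
Depth below ground = 597.1 − 592.09 = 5.0 m.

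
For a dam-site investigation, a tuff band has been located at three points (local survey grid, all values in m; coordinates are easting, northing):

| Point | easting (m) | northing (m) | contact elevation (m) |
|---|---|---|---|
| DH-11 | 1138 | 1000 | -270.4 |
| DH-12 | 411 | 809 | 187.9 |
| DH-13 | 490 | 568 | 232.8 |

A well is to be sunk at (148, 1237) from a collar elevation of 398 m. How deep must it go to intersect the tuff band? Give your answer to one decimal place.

224.2 m

Two edge vectors: DH-11→DH-12 = (-727, -191, 458.3), DH-11→DH-13 = (-648, -432, 503.2).
Normal n = (DH-11→DH-12) × (DH-11→DH-13) = (101874.4, 68848, 190296).
So ∂z/∂easting = −n_x/n_z = −0.535347 and ∂z/∂northing = −n_y/n_z = −0.361794.
Intercept c from DH-11: -270.4 + 609.22 + 361.79 = 700.62.
At (148, 1237): z_contact = −79.23 − 447.54 + 700.62 = 173.85 m.
Depth below ground = 398 − 173.85 = 224.2 m.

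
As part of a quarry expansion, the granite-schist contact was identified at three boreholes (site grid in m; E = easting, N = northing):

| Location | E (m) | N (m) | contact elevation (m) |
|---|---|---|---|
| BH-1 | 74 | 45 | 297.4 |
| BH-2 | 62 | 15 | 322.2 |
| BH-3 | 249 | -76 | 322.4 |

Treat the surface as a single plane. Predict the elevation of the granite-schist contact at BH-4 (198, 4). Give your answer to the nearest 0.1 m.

Let the plane be z = a·E + b·N + c.
BH-2−BH-1: −12a − 30b = 24.8;  BH-3−BH-1: 175a − 121b = 25.
Solving gives a = −0.33584, b = −0.69233.
Then c = 297.4 − a·74 − b·45 = 353.41.
At (198, 4): z = −66.5 − 2.8 + 353.41 = 284.1 m.

284.1 m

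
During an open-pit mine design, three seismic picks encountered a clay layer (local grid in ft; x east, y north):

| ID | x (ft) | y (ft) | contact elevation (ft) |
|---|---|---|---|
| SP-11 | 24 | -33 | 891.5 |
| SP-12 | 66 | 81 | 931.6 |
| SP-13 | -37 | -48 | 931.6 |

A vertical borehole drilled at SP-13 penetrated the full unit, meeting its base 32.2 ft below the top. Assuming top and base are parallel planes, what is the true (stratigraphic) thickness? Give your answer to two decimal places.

22.24 ft

Let the plane be z = a·x + b·y + c.
SP-12−SP-11: 42a + 114b = 40.1;  SP-13−SP-11: −61a − 15b = 40.1.
Solving gives a = −0.81798, b = 0.65312.
|∇z| = √(a²+b²) = 1.04673, so dip δ = arctan(1.04673) = 46.31°.
True thickness = vertical thickness × cos δ = 32.2 × cos 46.31° = 22.24 ft.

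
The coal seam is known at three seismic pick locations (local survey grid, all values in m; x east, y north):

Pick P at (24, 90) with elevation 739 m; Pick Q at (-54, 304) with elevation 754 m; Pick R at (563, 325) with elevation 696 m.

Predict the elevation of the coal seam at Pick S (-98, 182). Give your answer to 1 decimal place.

753.9 m

Let the plane be z = a·x + b·y + c.
Pick Q−Pick P: −78a + 214b = 15;  Pick R−Pick P: 539a + 235b = −43.
Solving gives a = −0.09521, b = 0.03539.
Then c = 739 − a·24 − b·90 = 738.10.
At (-98, 182): z = 9.3 + 6.4 + 738.10 = 753.9 m.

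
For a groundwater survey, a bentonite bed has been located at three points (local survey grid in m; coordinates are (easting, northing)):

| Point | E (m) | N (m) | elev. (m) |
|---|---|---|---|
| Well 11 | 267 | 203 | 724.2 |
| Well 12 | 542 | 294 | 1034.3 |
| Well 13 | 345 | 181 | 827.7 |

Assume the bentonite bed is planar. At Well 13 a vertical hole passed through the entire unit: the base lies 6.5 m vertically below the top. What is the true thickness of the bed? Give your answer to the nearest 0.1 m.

Let the plane be z = a·E + b·N + c.
Well 12−Well 11: 275a + 91b = 310.1;  Well 13−Well 11: 78a − 22b = 103.5.
Solving gives a = 1.23522, b = −0.32512.
|∇z| = √(a²+b²) = 1.27729, so dip δ = arctan(1.27729) = 51.94°.
True thickness = vertical thickness × cos δ = 6.5 × cos 51.94° = 4.0 m.

4.0 m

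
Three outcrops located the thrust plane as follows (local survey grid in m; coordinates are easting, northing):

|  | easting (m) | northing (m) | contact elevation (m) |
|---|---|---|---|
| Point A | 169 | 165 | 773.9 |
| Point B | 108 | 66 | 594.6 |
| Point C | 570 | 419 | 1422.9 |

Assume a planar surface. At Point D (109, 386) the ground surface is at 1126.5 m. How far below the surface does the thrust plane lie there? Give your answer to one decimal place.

Two edge vectors: Point A→Point B = (-61, -99, -179.3), Point A→Point C = (401, 254, 649).
Normal n = (Point A→Point B) × (Point A→Point C) = (-18708.8, -32310.3, 24205).
So ∂z/∂easting = −n_x/n_z = 0.77293 and ∂z/∂northing = −n_y/n_z = 1.33486.
Intercept c from Point A: 773.9 − 130.63 − 220.25 = 423.02.
At (109, 386): z_contact = 84.25 + 515.26 + 423.02 = 1022.53 m.
Depth below ground = 1126.5 − 1022.53 = 104.0 m.

104.0 m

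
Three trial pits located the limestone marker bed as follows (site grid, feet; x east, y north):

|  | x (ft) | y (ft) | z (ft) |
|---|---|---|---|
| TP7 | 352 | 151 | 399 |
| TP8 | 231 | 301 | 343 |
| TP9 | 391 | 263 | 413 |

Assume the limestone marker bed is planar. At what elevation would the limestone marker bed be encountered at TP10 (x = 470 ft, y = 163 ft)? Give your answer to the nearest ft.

450 ft

Two edge vectors: TP7→TP8 = (-121, 150, -56), TP7→TP9 = (39, 112, 14).
Normal n = (TP7→TP8) × (TP7→TP9) = (8372, -490, -19402).
So ∂z/∂x = −n_x/n_z = 0.43150 and ∂z/∂y = −n_y/n_z = −0.02526.
Intercept c from TP7: 399 − 151.89 + 3.81 = 250.92.
At (470, 163): z = 202.8 − 4.1 + 250.92 = 449.6 ft.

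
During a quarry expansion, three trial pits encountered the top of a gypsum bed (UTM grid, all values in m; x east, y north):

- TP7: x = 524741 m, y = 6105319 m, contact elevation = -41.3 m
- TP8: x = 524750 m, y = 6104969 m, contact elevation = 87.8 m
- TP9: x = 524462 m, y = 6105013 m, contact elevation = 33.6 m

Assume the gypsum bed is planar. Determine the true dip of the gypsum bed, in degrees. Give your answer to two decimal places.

21.24°

Let the plane be z = a·x + b·y + c.
TP8−TP7: 9a − 350b = 129.1;  TP9−TP7: −279a − 306b = 74.9.
Solving gives a = 0.13236, b = −0.36545.
Gradient magnitude |∇z| = √(a² + b²) = √(0.01752 + 0.13356) = 0.38868.
True dip = arctan(0.38868) = 21.24°, dipping toward NNW (azimuth ≈ 340°).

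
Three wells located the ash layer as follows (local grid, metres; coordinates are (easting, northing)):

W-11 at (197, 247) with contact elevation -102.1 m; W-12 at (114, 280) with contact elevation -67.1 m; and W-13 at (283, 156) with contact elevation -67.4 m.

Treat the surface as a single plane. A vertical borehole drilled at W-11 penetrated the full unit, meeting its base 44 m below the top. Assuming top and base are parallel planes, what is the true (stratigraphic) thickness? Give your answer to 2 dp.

23.85 m

Two edge vectors: W-11→W-12 = (-83, 33, 35), W-11→W-13 = (86, -91, 34.7).
Normal n = (W-11→W-12) × (W-11→W-13) = (4330.1, 5890.1, 4715).
So ∂z/∂E = −n_x/n_z = −0.91837 and ∂z/∂N = −n_y/n_z = −1.24923.
|∇z| = √(a²+b²) = 1.55047, so dip δ = arctan(1.55047) = 57.18°.
True thickness = vertical thickness × cos δ = 44 × cos 57.18° = 23.85 m.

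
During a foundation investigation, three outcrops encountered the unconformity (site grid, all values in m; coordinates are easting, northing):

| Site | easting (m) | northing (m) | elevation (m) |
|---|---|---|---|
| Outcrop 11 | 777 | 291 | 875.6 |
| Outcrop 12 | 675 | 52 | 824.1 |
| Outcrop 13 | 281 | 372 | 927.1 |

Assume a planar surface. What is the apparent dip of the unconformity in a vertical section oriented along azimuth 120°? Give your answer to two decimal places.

Let the plane be z = a·easting + b·northing + c.
Outcrop 12−Outcrop 11: −102a − 239b = −51.5;  Outcrop 13−Outcrop 11: −496a + 81b = 51.5.
Solving gives a = −0.06417, b = 0.24287.
Unit vector along 120° is (sin 120°, cos 120°) = (0.8660, -0.5000).
Slope in that direction = a·(0.8660) + b·(-0.5000) = −0.17701.
Apparent dip = arctan|0.17701| = 10.04° (true dip is 14.1°, so apparent ≤ true as expected).

10.04°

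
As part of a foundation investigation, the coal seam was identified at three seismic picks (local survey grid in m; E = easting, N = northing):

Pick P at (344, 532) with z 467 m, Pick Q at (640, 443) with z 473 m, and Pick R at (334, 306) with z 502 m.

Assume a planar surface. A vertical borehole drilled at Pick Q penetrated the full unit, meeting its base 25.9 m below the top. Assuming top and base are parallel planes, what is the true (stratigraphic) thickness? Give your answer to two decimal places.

25.59 m

Let the plane be z = a·E + b·N + c.
Pick Q−Pick P: 296a − 89b = 6;  Pick R−Pick P: −10a − 226b = 35.
Solving gives a = −0.02595, b = −0.15372.
|∇z| = √(a²+b²) = 0.15589, so dip δ = arctan(0.15589) = 8.86°.
True thickness = vertical thickness × cos δ = 25.9 × cos 8.86° = 25.59 m.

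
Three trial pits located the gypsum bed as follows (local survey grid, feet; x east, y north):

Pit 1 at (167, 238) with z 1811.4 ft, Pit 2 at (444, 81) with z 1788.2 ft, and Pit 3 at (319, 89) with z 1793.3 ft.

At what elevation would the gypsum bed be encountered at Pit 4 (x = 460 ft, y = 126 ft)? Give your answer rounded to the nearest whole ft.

1791 ft

Let the plane be z = a·x + b·y + c.
Pit 2−Pit 1: 277a − 157b = −23.2;  Pit 3−Pit 1: 152a − 149b = −18.1.
Solving gives a = −0.03533, b = 0.08543.
Then c = 1811.4 − a·167 − b·238 = 1796.97.
At (460, 126): z = −16.3 + 10.8 + 1796.97 = 1791.5 ft.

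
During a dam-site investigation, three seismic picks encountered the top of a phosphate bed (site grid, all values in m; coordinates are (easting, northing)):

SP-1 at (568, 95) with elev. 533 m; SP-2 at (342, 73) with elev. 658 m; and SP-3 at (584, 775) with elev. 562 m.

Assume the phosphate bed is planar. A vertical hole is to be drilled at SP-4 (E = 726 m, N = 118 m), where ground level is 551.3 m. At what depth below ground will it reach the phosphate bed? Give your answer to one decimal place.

Let the plane be z = a·E + b·N + c.
SP-2−SP-1: −226a − 22b = 125;  SP-3−SP-1: 16a + 680b = 29.
Solving gives a = −0.55853, b = 0.05579.
Then c = 533 − a·568 − b·95 = 844.94.
At (726, 118): z_contact = −405.49 + 6.58 + 844.94 = 446.04 m.
Depth below ground = 551.3 − 446.04 = 105.3 m.

105.3 m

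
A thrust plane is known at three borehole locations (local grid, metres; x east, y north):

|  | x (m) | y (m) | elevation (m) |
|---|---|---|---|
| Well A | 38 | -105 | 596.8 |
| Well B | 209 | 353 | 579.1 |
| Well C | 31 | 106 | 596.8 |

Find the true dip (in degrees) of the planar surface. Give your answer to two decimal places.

5.43°

Two edge vectors: Well A→Well B = (171, 458, -17.7), Well A→Well C = (-7, 211, 0).
Normal n = (Well A→Well B) × (Well A→Well C) = (3734.7, 123.9, 39287).
So ∂z/∂x = −n_x/n_z = −0.09506 and ∂z/∂y = −n_y/n_z = −0.00315.
Gradient magnitude |∇z| = √(a² + b²) = √(0.00904 + 0.00001) = 0.09511.
True dip = arctan(0.09511) = 5.43°, dipping toward E (azimuth ≈ 088°).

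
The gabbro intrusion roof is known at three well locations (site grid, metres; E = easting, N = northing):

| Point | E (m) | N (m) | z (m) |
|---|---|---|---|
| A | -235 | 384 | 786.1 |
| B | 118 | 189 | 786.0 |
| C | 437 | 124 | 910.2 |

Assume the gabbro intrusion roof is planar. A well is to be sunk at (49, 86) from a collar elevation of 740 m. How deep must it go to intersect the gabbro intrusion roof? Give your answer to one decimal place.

111.7 m

Let the plane be z = a·E + b·N + c.
B−A: 353a − 195b = −0.1;  C−A: 672a − 260b = 124.1.
Solving gives a = 0.61705, b = 1.11754.
Then c = 786.1 − a·-235 − b·384 = 501.97.
At (49, 86): z_contact = 30.24 + 96.11 + 501.97 = 628.32 m.
Depth below ground = 740 − 628.32 = 111.7 m.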